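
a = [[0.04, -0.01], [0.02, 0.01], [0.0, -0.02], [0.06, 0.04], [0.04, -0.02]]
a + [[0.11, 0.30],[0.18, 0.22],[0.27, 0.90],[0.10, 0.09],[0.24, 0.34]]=[[0.15, 0.29], [0.20, 0.23], [0.27, 0.88], [0.16, 0.13], [0.28, 0.32]]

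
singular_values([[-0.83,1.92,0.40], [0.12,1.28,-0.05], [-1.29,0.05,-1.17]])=[2.44, 1.72, 0.55]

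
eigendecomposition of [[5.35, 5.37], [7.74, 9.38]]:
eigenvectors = [[-0.75,-0.52],[0.66,-0.85]]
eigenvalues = [0.61, 14.12]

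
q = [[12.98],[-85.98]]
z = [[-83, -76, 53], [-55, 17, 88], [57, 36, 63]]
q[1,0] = -85.98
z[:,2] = [53, 88, 63]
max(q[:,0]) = 12.98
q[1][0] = -85.98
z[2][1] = 36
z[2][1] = 36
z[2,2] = 63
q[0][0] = 12.98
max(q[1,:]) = -85.98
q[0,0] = 12.98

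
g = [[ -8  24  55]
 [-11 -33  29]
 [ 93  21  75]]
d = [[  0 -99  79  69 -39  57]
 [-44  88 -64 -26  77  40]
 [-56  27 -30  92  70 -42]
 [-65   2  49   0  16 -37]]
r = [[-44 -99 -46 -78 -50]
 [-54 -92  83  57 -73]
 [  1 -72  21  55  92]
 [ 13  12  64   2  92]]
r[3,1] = 12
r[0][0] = -44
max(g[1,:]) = 29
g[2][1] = 21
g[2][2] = 75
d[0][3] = 69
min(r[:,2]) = -46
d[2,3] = 92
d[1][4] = 77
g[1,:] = [-11, -33, 29]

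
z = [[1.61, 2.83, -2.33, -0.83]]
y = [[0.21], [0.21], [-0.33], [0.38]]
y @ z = [[0.34, 0.59, -0.49, -0.17], [0.34, 0.59, -0.49, -0.17], [-0.53, -0.93, 0.77, 0.27], [0.61, 1.08, -0.89, -0.32]]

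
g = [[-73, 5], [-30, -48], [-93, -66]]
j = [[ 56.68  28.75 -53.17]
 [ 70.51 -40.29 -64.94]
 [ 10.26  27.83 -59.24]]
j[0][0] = 56.68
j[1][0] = 70.51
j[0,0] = 56.68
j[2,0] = 10.26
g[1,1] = -48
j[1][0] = 70.51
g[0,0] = -73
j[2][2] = -59.24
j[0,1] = 28.75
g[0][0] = -73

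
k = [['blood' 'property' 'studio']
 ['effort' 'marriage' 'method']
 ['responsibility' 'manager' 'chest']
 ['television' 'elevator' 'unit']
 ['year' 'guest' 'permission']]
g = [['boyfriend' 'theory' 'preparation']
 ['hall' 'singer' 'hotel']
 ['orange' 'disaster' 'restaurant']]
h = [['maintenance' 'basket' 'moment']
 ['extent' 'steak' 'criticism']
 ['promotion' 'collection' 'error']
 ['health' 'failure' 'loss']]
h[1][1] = 'steak'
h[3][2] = 'loss'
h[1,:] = ['extent', 'steak', 'criticism']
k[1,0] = 'effort'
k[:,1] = ['property', 'marriage', 'manager', 'elevator', 'guest']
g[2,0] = 'orange'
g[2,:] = ['orange', 'disaster', 'restaurant']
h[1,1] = 'steak'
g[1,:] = ['hall', 'singer', 'hotel']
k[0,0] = 'blood'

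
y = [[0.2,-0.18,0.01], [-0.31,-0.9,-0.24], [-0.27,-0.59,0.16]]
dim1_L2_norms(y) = [0.27, 0.98, 0.67]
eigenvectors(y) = [[0.12+0.00j, (-0.09+0.53j), (-0.09-0.53j)], [0.88+0.00j, (0.18-0.15j), 0.18+0.15j], [(0.45+0j), (-0.81+0j), (-0.81-0j)]]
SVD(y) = [[0.09,0.47,-0.88], [0.84,0.45,0.32], [0.54,-0.76,-0.35]] @ diag([1.1603840978173665, 0.2786674470997073, 0.24218422628137462]) @ [[-0.33, -0.94, -0.1], [0.58, -0.12, -0.81], [-0.74, 0.33, -0.58]]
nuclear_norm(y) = 1.68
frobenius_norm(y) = 1.22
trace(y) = -0.54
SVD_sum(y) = [[-0.03, -0.09, -0.01], [-0.32, -0.91, -0.09], [-0.21, -0.59, -0.06]] + [[0.08,-0.02,-0.10], [0.07,-0.02,-0.1], [-0.12,0.03,0.17]] + [[0.16, -0.07, 0.12], [-0.06, 0.03, -0.04], [0.06, -0.03, 0.05]]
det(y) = -0.08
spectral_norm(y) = 1.16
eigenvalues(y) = [(-1.07+0j), (0.26+0.07j), (0.26-0.07j)]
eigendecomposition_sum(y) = [[(-0.04-0j), (-0.13+0j), -0.03-0.00j], [-0.27-0.00j, -0.94+0.00j, -0.18-0.00j], [-0.14-0.00j, -0.48+0.00j, -0.09-0.00j]] + [[(0.12+0.07j), -0.03+0.03j, 0.02-0.08j], [-0.02-0.06j, (0.02-0j), (-0.03+0.02j)], [-0.07+0.19j, (-0.06-0.03j), 0.13+0.01j]] + [[(0.12-0.07j), (-0.03-0.03j), 0.02+0.08j], [(-0.02+0.06j), (0.02+0j), -0.03-0.02j], [(-0.07-0.19j), (-0.06+0.03j), (0.13-0.01j)]]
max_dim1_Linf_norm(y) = 0.9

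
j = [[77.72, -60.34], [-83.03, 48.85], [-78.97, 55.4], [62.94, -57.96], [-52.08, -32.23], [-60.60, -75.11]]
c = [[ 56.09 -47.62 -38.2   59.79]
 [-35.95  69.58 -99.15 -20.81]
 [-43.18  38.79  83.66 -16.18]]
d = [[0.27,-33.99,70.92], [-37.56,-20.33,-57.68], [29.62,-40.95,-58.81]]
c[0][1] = -47.62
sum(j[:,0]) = -134.02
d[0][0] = 0.27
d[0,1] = -33.99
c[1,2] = -99.15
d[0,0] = 0.27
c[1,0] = -35.95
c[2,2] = 83.66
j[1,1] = 48.85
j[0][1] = -60.34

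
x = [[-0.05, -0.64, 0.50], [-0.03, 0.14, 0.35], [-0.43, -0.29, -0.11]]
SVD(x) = [[-0.94, 0.21, 0.25], [-0.11, 0.52, -0.85], [-0.31, -0.83, -0.47]] @ diag([0.8495917405850897, 0.5325846922916065, 0.28416090488709467]) @ [[0.22,  0.80,  -0.56], [0.62,  0.33,  0.71], [0.76,  -0.5,  -0.42]]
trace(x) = -0.02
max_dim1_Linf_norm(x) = 0.64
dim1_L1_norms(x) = [1.19, 0.52, 0.83]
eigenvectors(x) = [[(-0.71+0j),  (-0.71-0j),  (0.72+0j)], [-0.26+0.19j,  -0.26-0.19j,  (-0.64+0j)], [-0.15-0.61j,  -0.15+0.61j,  (-0.28+0j)]]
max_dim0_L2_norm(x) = 0.72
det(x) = 0.13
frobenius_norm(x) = 1.04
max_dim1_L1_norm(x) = 1.19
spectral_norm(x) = 0.85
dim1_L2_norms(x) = [0.81, 0.38, 0.53]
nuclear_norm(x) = 1.67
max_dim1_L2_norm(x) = 0.81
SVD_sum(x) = [[-0.17,-0.64,0.45], [-0.02,-0.07,0.05], [-0.06,-0.21,0.15]] + [[0.07, 0.04, 0.08], [0.17, 0.09, 0.20], [-0.27, -0.15, -0.31]] + [[0.05,-0.04,-0.03], [-0.18,0.12,0.1], [-0.1,0.07,0.06]]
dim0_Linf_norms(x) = [0.43, 0.64, 0.5]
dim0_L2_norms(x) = [0.43, 0.72, 0.62]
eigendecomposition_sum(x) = [[(-0.07+0.21j), (-0.21+0.17j), (0.28+0.15j)], [0.03+0.10j, -0.03+0.12j, 0.14-0.02j], [-0.20-0.02j, (-0.19-0.14j), (-0.07+0.28j)]] + [[(-0.07-0.21j), (-0.21-0.17j), (0.28-0.15j)], [0.03-0.10j, (-0.03-0.12j), 0.14+0.02j], [(-0.2+0.02j), (-0.19+0.14j), -0.07-0.28j]] + [[(0.1+0j), -0.23-0.00j, -0.07+0.00j], [-0.09-0.00j, (0.2+0j), 0.06-0.00j], [(-0.04-0j), (0.09+0j), (0.03-0j)]]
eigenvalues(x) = [(-0.17+0.6j), (-0.17-0.6j), (0.33+0j)]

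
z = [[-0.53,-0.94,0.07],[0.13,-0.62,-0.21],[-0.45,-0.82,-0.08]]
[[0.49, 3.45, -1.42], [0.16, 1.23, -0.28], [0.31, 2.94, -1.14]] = z@ [[0.09,-2.02,1.04], [-0.51,-2.51,0.88], [0.80,0.32,-0.64]]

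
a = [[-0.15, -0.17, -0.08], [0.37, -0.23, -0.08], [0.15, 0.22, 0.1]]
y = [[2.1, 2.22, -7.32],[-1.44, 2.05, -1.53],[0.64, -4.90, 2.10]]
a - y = [[-2.25, -2.39, 7.24], [1.81, -2.28, 1.45], [-0.49, 5.12, -2.00]]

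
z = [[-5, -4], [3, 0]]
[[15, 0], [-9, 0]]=z @ [[-3, 0], [0, 0]]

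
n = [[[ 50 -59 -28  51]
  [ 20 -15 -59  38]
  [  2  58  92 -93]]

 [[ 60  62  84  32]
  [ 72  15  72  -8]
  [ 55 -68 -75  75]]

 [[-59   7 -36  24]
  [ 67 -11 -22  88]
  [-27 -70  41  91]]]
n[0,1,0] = 20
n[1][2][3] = 75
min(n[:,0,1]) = -59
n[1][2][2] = -75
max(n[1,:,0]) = 72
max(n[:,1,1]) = 15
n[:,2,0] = [2, 55, -27]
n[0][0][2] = -28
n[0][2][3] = -93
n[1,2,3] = 75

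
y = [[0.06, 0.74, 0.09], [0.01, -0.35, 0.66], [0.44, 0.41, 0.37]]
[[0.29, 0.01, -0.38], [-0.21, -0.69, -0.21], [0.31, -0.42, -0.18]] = y @ [[0.47, -0.31, 0.54],  [0.37, 0.16, -0.49],  [-0.13, -0.95, -0.58]]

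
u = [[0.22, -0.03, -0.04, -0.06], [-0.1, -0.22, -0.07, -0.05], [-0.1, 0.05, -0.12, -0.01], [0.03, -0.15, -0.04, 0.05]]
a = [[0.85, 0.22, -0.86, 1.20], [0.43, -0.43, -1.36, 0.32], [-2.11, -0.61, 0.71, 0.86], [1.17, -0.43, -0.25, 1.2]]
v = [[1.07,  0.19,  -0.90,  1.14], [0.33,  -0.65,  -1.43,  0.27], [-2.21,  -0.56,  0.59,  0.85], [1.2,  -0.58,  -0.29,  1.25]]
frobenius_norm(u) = 0.42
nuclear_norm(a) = 6.66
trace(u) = -0.07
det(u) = 0.00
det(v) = 4.96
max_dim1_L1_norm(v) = 4.21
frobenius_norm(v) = 3.95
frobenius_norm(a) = 3.79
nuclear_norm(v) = 7.00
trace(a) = 2.33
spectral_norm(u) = 0.29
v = u + a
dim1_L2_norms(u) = [0.23, 0.26, 0.16, 0.17]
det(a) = 3.86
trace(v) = 2.26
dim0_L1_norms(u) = [0.45, 0.45, 0.27, 0.17]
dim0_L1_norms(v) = [4.81, 1.98, 3.21, 3.51]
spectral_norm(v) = 3.09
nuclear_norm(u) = 0.76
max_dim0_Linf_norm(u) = 0.22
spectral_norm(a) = 2.97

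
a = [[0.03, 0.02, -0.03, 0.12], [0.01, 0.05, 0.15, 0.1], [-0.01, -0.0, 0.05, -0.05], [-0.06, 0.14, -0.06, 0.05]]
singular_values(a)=[0.2, 0.18, 0.11, 0.0]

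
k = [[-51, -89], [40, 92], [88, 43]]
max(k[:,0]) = 88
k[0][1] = -89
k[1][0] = 40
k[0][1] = -89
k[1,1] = 92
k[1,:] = [40, 92]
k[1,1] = 92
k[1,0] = 40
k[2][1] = 43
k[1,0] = 40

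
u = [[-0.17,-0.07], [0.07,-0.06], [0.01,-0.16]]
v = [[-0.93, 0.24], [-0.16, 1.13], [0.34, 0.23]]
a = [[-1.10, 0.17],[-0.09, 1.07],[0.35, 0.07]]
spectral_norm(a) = 1.24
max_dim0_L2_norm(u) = 0.18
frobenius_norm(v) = 1.55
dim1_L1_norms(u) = [0.24, 0.13, 0.17]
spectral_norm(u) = 0.20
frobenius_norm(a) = 1.59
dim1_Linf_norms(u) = [0.17, 0.07, 0.16]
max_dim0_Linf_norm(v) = 1.13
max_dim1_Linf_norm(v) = 1.13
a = u + v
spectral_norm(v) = 1.25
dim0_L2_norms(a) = [1.16, 1.09]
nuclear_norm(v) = 2.16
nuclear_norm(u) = 0.37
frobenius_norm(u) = 0.26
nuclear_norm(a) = 2.23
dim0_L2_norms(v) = [1.0, 1.18]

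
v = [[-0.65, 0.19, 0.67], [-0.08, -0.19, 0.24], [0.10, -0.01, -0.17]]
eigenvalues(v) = [-0.72, -0.04, -0.24]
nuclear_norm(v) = 1.27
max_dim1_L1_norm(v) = 1.51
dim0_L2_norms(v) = [0.66, 0.27, 0.73]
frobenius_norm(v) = 1.02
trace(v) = -1.01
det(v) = -0.01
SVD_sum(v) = [[-0.63, 0.14, 0.7], [-0.13, 0.03, 0.15], [0.13, -0.03, -0.14]] + [[-0.01, 0.05, -0.02], [0.06, -0.22, 0.1], [-0.01, 0.03, -0.01]] + [[-0.0, -0.0, -0.00], [-0.00, -0.0, -0.0], [-0.02, -0.01, -0.02]]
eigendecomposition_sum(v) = [[-0.66,0.25,0.69], [-0.15,0.06,0.16], [0.12,-0.04,-0.12]] + [[-0.01, -0.01, -0.04], [-0.00, -0.0, -0.03], [-0.0, -0.0, -0.03]] + [[0.02, -0.05, 0.02], [0.07, -0.24, 0.11], [-0.01, 0.04, -0.02]]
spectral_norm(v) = 0.99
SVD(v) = [[-0.96, 0.23, 0.16], [-0.20, -0.96, 0.17], [0.19, 0.14, 0.97]] @ diag([0.9906650311746821, 0.2536450142592907, 0.02910331165125987]) @ [[0.67, -0.15, -0.73], [-0.23, 0.89, -0.39], [-0.71, -0.43, -0.56]]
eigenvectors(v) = [[0.96,0.72,0.21], [0.22,0.46,0.97], [-0.17,0.52,-0.15]]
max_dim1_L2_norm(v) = 0.95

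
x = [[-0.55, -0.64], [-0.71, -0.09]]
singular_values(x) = [1.04, 0.39]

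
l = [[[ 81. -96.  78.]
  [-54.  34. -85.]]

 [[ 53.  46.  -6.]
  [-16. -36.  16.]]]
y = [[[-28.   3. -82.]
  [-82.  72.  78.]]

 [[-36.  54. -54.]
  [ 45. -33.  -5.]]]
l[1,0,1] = 46.0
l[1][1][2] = 16.0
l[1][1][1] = -36.0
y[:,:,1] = [[3.0, 72.0], [54.0, -33.0]]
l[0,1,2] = -85.0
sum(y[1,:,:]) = -29.0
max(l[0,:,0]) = 81.0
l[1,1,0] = -16.0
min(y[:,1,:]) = -82.0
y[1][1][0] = 45.0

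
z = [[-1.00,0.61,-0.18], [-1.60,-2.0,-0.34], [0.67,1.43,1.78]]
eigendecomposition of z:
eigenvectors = [[(-0.22-0.47j), -0.22+0.47j, -0.08+0.00j], [0.80+0.00j, 0.80-0.00j, -0.06+0.00j], [-0.31+0.01j, -0.31-0.01j, (1+0j)]]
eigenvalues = [(-1.43+0.95j), (-1.43-0.95j), (1.64+0j)]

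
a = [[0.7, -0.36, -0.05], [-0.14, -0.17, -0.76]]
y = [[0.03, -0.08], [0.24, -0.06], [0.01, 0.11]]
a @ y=[[-0.07,-0.04],[-0.05,-0.06]]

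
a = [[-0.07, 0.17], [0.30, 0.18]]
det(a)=-0.064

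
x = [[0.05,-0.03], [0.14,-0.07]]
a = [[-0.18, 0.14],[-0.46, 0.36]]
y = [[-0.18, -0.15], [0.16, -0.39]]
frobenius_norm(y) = 0.48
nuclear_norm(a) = 0.63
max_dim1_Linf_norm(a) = 0.46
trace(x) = -0.02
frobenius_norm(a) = 0.63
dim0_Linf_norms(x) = [0.14, 0.07]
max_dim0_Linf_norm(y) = 0.39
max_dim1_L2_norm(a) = 0.58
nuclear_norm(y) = 0.65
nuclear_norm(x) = 0.17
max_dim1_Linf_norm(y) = 0.39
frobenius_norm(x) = 0.17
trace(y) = -0.57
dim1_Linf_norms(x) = [0.05, 0.14]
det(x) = 0.00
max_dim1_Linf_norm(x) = 0.14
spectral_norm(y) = 0.43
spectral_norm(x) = 0.17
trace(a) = 0.18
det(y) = 0.09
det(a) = -0.00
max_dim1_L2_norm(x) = 0.16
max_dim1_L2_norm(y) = 0.42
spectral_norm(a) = 0.63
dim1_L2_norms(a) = [0.23, 0.58]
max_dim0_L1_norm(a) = 0.64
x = a @ y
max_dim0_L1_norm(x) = 0.19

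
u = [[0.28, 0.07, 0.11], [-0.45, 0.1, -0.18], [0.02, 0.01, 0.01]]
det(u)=0.000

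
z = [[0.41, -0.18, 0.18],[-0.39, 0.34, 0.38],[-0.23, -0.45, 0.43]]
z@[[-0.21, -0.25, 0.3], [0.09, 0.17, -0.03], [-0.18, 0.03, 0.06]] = [[-0.13, -0.13, 0.14], [0.04, 0.17, -0.1], [-0.07, -0.01, -0.03]]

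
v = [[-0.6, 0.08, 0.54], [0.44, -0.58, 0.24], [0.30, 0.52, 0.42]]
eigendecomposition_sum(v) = [[(0.09+0j), (0.1+0j), 0.24+0.00j],[0.07+0.00j, 0.08+0.00j, 0.18+0.00j],[(0.2+0j), 0.23+0.00j, (0.56+0j)]] + [[(-0.34+0.03j), -0.01-0.22j, (0.15+0.06j)], [0.19+0.50j, (-0.33+0.1j), 0.03-0.25j], [(0.05-0.22j), (0.14+0.04j), -0.07+0.08j]] + [[-0.34-0.03j, (-0.01+0.22j), (0.15-0.06j)], [0.19-0.50j, (-0.33-0.1j), 0.03+0.25j], [0.05+0.22j, 0.14-0.04j, (-0.07-0.08j)]]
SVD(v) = [[-0.73,  -0.23,  0.65], [0.60,  0.25,  0.76], [-0.34,  0.94,  -0.05]] @ diag([0.9205267702214753, 0.7046821582257796, 0.6621582297184533]) @ [[0.65, -0.63, -0.43], [0.75, 0.46, 0.47], [-0.1, -0.63, 0.77]]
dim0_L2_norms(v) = [0.8, 0.78, 0.72]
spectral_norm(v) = 0.92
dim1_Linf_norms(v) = [0.6, 0.58, 0.52]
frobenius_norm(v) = 1.34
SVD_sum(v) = [[-0.43, 0.42, 0.29], [0.36, -0.35, -0.23], [-0.20, 0.20, 0.13]] + [[-0.12,-0.07,-0.08], [0.14,0.08,0.08], [0.50,0.3,0.31]] + [[-0.04, -0.27, 0.33], [-0.05, -0.32, 0.39], [0.0, 0.02, -0.02]]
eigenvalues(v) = [(0.72+0j), (-0.74+0.22j), (-0.74-0.22j)]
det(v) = 0.43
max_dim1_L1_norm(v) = 1.26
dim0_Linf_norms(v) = [0.6, 0.58, 0.54]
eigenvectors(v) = [[(0.38+0j), -0.13+0.50j, (-0.13-0.5j)], [(0.29+0j), 0.79+0.00j, (0.79-0j)], [0.88+0.00j, (-0.29-0.18j), -0.29+0.18j]]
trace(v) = -0.76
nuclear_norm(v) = 2.29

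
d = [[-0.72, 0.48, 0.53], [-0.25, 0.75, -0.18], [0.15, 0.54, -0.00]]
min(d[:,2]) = -0.18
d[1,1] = 0.753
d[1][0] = -0.251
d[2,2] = -0.001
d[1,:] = [-0.251, 0.753, -0.18]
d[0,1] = 0.476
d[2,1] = 0.544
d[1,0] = -0.251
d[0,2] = 0.529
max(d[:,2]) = 0.529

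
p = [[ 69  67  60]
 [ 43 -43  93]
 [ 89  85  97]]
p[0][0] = 69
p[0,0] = 69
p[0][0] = 69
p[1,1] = -43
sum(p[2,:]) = 271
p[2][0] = 89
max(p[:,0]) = 89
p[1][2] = 93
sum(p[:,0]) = 201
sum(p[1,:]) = 93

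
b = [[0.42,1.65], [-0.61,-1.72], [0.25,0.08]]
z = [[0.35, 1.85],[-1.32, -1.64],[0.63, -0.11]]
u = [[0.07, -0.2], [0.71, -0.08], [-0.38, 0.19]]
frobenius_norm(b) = 2.51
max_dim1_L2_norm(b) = 1.82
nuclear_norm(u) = 1.05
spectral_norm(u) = 0.83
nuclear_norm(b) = 2.74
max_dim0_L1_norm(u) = 1.16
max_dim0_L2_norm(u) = 0.81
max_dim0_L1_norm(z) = 3.6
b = u + z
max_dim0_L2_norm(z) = 2.47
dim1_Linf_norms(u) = [0.2, 0.71, 0.38]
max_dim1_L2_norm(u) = 0.71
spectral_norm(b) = 2.50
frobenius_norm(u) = 0.86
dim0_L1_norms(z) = [2.3, 3.6]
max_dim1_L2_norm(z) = 2.11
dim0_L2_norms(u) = [0.81, 0.29]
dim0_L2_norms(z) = [1.5, 2.47]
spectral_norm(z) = 2.75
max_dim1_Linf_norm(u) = 0.71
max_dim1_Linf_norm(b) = 1.72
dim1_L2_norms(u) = [0.21, 0.71, 0.42]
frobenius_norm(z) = 2.90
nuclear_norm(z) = 3.66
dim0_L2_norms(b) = [0.78, 2.38]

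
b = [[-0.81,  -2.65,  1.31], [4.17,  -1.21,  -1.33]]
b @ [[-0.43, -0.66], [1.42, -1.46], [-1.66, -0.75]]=[[-5.59, 3.42], [-1.3, 0.01]]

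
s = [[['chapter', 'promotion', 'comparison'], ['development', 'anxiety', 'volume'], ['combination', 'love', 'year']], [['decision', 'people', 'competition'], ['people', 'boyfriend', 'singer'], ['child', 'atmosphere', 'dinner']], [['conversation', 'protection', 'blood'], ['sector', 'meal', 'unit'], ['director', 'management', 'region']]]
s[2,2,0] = 'director'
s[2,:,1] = ['protection', 'meal', 'management']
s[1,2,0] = 'child'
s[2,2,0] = 'director'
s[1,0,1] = 'people'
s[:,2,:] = [['combination', 'love', 'year'], ['child', 'atmosphere', 'dinner'], ['director', 'management', 'region']]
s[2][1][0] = 'sector'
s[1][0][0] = 'decision'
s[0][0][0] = 'chapter'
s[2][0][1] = 'protection'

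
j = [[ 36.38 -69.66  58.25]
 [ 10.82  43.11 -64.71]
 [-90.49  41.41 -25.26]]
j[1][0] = 10.82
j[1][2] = -64.71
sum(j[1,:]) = -10.779999999999994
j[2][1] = 41.41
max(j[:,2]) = 58.25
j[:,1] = [-69.66, 43.11, 41.41]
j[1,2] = -64.71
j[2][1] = 41.41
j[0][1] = -69.66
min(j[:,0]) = -90.49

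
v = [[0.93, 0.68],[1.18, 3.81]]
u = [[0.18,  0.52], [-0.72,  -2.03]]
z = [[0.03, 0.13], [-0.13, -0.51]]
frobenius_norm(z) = 0.54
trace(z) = -0.48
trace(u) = -1.85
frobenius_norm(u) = 2.22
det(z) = 0.00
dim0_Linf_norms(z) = [0.13, 0.51]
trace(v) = 4.74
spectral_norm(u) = 2.22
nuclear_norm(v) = 4.77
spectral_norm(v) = 4.10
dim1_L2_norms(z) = [0.13, 0.53]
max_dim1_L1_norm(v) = 4.99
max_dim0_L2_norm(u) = 2.1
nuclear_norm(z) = 0.55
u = z @ v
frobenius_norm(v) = 4.15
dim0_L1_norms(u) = [0.9, 2.55]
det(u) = 0.01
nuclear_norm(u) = 2.23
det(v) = 2.74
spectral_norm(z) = 0.54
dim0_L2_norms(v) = [1.5, 3.87]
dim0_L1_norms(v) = [2.11, 4.49]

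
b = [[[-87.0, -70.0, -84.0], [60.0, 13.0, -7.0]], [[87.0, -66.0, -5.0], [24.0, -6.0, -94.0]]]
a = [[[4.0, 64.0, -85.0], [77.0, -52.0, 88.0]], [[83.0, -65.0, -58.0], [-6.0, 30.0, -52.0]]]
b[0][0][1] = -70.0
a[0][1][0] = 77.0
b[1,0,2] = -5.0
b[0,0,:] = [-87.0, -70.0, -84.0]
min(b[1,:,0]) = 24.0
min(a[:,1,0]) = -6.0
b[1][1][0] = 24.0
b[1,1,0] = 24.0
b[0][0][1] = -70.0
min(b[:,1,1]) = -6.0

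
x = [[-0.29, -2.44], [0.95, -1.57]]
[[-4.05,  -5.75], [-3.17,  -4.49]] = x @ [[-0.49, -0.69], [1.72, 2.44]]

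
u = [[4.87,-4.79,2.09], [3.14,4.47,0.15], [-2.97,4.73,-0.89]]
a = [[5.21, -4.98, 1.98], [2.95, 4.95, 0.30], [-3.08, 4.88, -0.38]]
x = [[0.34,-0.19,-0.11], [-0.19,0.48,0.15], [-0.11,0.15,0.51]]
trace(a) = 9.78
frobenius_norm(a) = 11.07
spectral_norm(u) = 9.18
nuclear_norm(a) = 15.85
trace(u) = 8.45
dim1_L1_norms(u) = [11.75, 7.76, 8.59]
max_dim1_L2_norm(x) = 0.54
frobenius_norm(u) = 10.62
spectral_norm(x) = 0.75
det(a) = 40.28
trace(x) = 1.33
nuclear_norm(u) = 15.01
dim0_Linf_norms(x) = [0.34, 0.48, 0.51]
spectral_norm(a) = 9.57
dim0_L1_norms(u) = [10.98, 13.99, 3.13]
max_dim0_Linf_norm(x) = 0.51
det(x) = 0.06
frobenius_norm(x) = 0.86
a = x + u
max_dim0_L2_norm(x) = 0.54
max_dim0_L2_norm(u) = 8.08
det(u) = 24.71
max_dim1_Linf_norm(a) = 5.21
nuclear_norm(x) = 1.33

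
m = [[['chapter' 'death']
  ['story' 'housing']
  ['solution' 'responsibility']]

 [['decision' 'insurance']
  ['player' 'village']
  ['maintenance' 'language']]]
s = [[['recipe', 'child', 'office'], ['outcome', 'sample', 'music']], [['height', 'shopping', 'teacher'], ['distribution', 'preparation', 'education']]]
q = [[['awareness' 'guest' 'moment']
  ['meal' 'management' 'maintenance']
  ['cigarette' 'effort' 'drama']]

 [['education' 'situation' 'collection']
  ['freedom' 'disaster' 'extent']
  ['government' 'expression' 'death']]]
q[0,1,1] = 'management'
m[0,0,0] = 'chapter'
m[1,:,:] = [['decision', 'insurance'], ['player', 'village'], ['maintenance', 'language']]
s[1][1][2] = 'education'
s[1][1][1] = 'preparation'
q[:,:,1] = [['guest', 'management', 'effort'], ['situation', 'disaster', 'expression']]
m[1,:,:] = [['decision', 'insurance'], ['player', 'village'], ['maintenance', 'language']]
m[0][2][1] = 'responsibility'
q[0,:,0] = ['awareness', 'meal', 'cigarette']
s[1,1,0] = 'distribution'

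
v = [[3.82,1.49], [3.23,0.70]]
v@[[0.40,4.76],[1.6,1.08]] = [[3.91, 19.79], [2.41, 16.13]]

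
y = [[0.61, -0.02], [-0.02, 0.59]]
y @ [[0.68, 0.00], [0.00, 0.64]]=[[0.41, -0.01], [-0.01, 0.38]]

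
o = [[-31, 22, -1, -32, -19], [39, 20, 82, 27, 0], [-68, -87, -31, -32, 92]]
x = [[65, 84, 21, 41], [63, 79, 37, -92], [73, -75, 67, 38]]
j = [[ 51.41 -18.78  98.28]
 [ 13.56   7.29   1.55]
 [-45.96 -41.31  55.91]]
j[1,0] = 13.56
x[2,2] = 67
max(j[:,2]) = 98.28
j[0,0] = 51.41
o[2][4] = 92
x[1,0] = 63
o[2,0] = -68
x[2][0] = 73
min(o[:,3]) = -32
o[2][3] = -32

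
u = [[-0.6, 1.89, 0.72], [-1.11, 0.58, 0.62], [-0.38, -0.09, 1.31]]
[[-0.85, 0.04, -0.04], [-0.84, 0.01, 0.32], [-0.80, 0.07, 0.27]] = u@[[0.41,  0.03,  -0.32], [-0.13,  0.01,  -0.16], [-0.50,  0.06,  0.10]]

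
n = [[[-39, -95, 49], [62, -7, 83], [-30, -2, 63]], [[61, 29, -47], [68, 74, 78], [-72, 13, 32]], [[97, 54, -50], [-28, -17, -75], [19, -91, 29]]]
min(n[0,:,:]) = -95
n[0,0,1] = -95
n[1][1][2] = 78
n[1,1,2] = 78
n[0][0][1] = -95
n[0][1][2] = 83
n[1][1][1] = 74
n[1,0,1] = 29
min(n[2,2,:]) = -91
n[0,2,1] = -2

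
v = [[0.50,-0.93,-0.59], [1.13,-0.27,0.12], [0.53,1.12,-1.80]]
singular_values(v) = [2.19, 1.46, 0.81]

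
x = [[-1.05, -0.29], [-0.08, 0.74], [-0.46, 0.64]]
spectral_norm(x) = 1.15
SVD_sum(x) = [[-0.97, 0.17],[-0.2, 0.03],[-0.55, 0.09]] + [[-0.08,-0.46], [0.12,0.71], [0.09,0.55]]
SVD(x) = [[-0.86, 0.46], [-0.18, -0.7], [-0.49, -0.54]] @ diag([1.152771879333058, 1.0163252403728498]) @ [[0.99, -0.17], [-0.17, -0.99]]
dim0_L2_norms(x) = [1.15, 1.02]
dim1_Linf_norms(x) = [1.05, 0.74, 0.64]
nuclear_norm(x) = 2.17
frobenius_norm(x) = 1.54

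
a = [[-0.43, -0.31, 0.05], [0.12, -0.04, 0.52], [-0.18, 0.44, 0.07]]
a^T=[[-0.43, 0.12, -0.18], [-0.31, -0.04, 0.44], [0.05, 0.52, 0.07]]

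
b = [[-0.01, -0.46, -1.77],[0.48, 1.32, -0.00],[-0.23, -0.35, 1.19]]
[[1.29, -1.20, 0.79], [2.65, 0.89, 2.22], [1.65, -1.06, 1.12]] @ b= [[-0.77, -2.45, -1.34], [-0.11, -0.82, -2.05], [-0.78, -2.55, -1.59]]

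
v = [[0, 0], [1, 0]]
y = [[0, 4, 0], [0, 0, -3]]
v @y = [[0, 0, 0], [0, 4, 0]]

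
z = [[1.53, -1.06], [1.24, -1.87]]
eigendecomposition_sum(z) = [[1.28,-0.46], [0.54,-0.19]] + [[0.25, -0.60], [0.7, -1.68]]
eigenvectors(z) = [[0.92, 0.34],[0.39, 0.94]]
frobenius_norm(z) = 2.92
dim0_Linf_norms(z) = [1.53, 1.87]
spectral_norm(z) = 2.86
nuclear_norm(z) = 3.40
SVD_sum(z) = [[1.22, -1.34], [1.49, -1.64]] + [[0.31, 0.28],[-0.25, -0.23]]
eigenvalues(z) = [1.09, -1.43]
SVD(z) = [[-0.63,-0.77],[-0.77,0.63]] @ diag([2.8648779978055137, 0.5398833741558163]) @ [[-0.67, 0.74], [-0.74, -0.67]]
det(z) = -1.55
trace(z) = -0.34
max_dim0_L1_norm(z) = 2.93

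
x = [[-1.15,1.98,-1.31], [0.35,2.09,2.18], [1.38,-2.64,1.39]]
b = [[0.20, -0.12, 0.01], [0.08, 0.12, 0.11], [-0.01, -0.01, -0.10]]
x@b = [[-0.06,0.39,0.34], [0.22,0.19,0.02], [0.05,-0.50,-0.42]]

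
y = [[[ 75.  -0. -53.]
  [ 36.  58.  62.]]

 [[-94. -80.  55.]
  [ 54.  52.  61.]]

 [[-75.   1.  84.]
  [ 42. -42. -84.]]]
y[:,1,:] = [[36.0, 58.0, 62.0], [54.0, 52.0, 61.0], [42.0, -42.0, -84.0]]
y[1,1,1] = 52.0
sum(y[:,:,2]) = 125.0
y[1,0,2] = 55.0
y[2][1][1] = -42.0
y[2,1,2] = -84.0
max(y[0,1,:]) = 62.0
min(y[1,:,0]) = -94.0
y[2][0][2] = 84.0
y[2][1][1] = -42.0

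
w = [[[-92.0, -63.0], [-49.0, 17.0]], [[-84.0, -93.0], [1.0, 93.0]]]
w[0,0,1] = -63.0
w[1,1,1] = 93.0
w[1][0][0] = -84.0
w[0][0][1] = -63.0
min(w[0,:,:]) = -92.0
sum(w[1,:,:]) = -83.0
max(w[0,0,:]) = -63.0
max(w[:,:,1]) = 93.0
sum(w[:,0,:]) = -332.0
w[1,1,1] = 93.0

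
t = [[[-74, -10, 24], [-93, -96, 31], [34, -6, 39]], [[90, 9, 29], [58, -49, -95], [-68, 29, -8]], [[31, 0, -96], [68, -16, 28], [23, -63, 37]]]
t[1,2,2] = -8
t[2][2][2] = 37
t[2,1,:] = [68, -16, 28]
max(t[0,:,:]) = 39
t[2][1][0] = 68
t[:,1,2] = [31, -95, 28]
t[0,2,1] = -6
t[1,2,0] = -68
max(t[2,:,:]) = 68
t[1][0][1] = 9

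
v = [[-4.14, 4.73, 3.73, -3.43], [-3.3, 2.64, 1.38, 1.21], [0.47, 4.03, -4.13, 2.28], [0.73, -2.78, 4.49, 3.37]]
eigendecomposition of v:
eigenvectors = [[0.66+0.00j,(-0.74+0j),(-0.74-0j),0.18+0.00j],[0.27+0.00j,(-0.28-0.45j),-0.28+0.45j,0.50+0.00j],[-0.64+0.00j,(-0.3-0.11j),(-0.3+0.11j),0.44+0.00j],[0.29+0.00j,0.26+0.08j,(0.26-0.08j),(0.72+0j)]]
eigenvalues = [(-7.36+0j), (0.36+3.79j), (0.36-3.79j), (4.37+0j)]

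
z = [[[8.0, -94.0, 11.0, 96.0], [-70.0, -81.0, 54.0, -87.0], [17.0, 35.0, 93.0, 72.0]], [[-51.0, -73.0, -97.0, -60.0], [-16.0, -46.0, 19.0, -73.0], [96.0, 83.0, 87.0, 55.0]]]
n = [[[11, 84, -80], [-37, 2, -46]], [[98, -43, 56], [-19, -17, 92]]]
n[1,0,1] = -43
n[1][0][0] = 98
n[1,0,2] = 56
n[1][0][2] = 56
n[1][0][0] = 98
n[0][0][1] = 84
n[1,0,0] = 98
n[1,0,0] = 98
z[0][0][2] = 11.0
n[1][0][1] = -43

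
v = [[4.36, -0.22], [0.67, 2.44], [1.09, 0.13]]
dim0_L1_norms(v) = [6.12, 2.79]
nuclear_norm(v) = 6.99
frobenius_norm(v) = 5.16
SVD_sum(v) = [[4.33, 0.24], [0.80, 0.04], [1.09, 0.06]] + [[0.03, -0.46], [-0.13, 2.4], [-0.0, 0.07]]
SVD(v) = [[-0.95, 0.19], [-0.18, -0.98], [-0.24, -0.03]] @ diag([4.5488596032668935, 2.444049162714729]) @ [[-1.0, -0.06], [0.06, -1.0]]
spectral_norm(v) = 4.55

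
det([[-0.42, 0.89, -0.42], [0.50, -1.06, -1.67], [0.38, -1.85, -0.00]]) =0.952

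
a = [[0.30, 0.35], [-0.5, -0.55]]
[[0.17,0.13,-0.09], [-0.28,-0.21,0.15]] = a@[[0.4, 0.24, -0.29], [0.14, 0.16, -0.01]]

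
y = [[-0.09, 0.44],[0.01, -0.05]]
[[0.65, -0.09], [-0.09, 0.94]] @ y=[[-0.06, 0.29], [0.02, -0.09]]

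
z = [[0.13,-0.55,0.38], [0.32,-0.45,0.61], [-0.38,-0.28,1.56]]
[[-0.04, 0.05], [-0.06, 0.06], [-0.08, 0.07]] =z@[[-0.05, 0.03],[0.02, -0.06],[-0.06, 0.04]]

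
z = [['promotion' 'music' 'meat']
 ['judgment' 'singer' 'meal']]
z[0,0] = 'promotion'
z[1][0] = 'judgment'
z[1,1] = 'singer'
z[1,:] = ['judgment', 'singer', 'meal']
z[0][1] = 'music'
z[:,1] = ['music', 'singer']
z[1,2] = 'meal'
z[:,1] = ['music', 'singer']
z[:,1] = ['music', 'singer']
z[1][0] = 'judgment'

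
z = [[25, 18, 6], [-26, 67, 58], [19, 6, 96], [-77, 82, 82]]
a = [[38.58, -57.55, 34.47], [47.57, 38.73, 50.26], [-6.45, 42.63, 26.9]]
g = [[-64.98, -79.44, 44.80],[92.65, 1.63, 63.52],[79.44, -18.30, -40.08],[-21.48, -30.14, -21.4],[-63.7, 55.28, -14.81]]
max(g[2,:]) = 79.44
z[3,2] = 82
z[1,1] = 67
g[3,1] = -30.14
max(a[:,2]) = 50.26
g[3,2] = -21.4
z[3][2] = 82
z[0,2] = 6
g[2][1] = -18.3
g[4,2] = -14.81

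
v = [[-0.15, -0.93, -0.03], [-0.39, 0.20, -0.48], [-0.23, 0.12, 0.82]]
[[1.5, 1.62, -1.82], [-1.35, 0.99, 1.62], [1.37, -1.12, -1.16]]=v @ [[0.17,-1.40,-0.70], [-1.70,-1.47,2.13], [1.97,-1.54,-1.92]]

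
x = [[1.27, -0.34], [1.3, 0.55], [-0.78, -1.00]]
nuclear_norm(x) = 3.09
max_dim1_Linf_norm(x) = 1.3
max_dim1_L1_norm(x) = 1.85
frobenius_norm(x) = 2.31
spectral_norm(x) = 2.07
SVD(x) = [[-0.52, 0.75], [-0.68, -0.07], [0.52, 0.66]] @ diag([2.0743952461217243, 1.0130569395979627]) @ [[-0.94, -0.35], [0.35, -0.94]]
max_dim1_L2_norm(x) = 1.41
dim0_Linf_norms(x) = [1.3, 1.0]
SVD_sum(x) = [[1.01,0.37], [1.32,0.49], [-1.01,-0.37]] + [[0.26, -0.71], [-0.02, 0.06], [0.23, -0.63]]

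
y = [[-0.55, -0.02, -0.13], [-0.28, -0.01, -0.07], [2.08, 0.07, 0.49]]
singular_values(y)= [2.23, 0.0, 0.0]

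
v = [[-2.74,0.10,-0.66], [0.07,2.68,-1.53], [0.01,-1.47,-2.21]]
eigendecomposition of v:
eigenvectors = [[0.05+0.00j, (0.98+0j), (0.98-0j)], [(0.96+0j), -0.03-0.05j, (-0.03+0.05j)], [-0.27+0.00j, (-0.08-0.18j), (-0.08+0.18j)]]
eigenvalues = [(3.11+0j), (-2.69+0.12j), (-2.69-0.12j)]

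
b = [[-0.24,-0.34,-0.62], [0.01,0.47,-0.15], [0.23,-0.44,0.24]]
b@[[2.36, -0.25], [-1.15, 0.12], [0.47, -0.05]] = [[-0.47, 0.05],[-0.59, 0.06],[1.16, -0.12]]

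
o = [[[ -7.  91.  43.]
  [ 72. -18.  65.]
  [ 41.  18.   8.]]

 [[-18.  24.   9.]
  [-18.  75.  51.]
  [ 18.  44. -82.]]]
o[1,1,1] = 75.0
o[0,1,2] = 65.0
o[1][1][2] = 51.0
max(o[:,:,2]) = 65.0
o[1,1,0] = -18.0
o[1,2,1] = 44.0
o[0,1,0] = 72.0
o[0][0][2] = 43.0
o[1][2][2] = -82.0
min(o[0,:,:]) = -18.0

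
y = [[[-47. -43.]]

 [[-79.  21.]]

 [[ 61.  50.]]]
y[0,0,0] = -47.0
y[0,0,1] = -43.0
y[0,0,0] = -47.0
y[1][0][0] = -79.0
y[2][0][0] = 61.0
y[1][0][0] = -79.0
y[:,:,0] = [[-47.0], [-79.0], [61.0]]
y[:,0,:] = [[-47.0, -43.0], [-79.0, 21.0], [61.0, 50.0]]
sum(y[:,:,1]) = 28.0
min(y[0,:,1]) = -43.0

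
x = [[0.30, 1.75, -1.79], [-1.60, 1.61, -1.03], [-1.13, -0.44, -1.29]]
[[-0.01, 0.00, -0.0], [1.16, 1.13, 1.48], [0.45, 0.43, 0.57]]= x @ [[-0.59, -0.57, -0.75], [0.20, 0.2, 0.26], [0.10, 0.1, 0.13]]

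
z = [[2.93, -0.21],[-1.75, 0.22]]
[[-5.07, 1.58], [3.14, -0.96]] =z@[[-1.65, 0.53], [1.14, -0.14]]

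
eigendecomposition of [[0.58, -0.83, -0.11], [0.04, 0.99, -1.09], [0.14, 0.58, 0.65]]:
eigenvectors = [[(-0.97+0j),(0.65+0j),(0.65-0j)],[(0.24+0j),-0.05-0.61j,-0.05+0.61j],[0.01+0.00j,-0.43-0.11j,(-0.43+0.11j)]]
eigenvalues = [(0.78+0j), (0.72+0.8j), (0.72-0.8j)]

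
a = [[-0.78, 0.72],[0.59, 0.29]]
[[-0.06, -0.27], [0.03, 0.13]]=a @ [[0.06, 0.26], [-0.02, -0.09]]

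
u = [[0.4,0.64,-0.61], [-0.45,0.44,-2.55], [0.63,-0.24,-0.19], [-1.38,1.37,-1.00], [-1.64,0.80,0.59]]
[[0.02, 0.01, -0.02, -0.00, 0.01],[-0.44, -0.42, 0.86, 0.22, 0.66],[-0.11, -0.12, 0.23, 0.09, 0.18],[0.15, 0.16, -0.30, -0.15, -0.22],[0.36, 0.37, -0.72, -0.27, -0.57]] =u@[[-0.02,-0.03,0.05,0.05,0.06],[0.25,0.24,-0.48,-0.15,-0.34],[0.22,0.21,-0.43,-0.12,-0.33]]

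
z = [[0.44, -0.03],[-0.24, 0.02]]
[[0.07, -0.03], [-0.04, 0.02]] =z@ [[0.15, -0.07], [-0.07, 0.03]]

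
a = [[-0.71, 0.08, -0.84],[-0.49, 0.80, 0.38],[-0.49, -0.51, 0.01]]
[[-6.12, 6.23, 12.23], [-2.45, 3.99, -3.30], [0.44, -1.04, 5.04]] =a @ [[2.83, -3.20, -6.59], [-3.49, 5.04, -3.73], [4.56, -4.23, -9.34]]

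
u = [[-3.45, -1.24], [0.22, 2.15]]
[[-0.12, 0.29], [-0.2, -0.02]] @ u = [[0.48, 0.77], [0.69, 0.2]]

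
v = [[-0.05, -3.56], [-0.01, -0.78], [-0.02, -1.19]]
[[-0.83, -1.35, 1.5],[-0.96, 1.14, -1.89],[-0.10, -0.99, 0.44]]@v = [[0.02, 2.22], [0.07, 4.78], [0.01, 0.6]]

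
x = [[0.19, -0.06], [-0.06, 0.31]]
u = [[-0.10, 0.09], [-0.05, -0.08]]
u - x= [[-0.29, 0.15], [0.01, -0.39]]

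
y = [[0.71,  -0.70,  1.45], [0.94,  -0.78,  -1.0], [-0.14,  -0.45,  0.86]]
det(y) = -1.10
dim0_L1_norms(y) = [1.79, 1.93, 3.31]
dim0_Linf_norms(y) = [0.94, 0.78, 1.45]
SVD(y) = [[-0.82, -0.38, -0.42], [0.32, -0.93, 0.2], [-0.46, 0.03, 0.89]] @ diag([2.002882690035189, 1.5536735338819416, 0.35335460952448533]) @ [[-0.11, 0.27, -0.96],[-0.74, 0.63, 0.26],[-0.67, -0.73, -0.13]]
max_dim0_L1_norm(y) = 3.31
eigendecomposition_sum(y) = [[0.07-0.00j,-0.14-0.00j,-0.14+0.00j], [(0.38-0j),-0.74-0.00j,-0.74+0.00j], [0.10-0.00j,-0.20-0.00j,(-0.2+0j)]] + [[0.32+0.55j, (-0.28+0.17j), 0.80-1.02j], [0.28+0.05j, -0.02+0.15j, (-0.13-0.57j)], [(-0.12+0.23j), -0.12-0.06j, 0.53+0.05j]] + [[(0.32-0.55j), (-0.28-0.17j), (0.8+1.02j)], [(0.28-0.05j), (-0.02-0.15j), -0.13+0.57j], [(-0.12-0.23j), -0.12+0.06j, (0.53-0.05j)]]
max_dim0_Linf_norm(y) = 1.45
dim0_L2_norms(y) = [1.19, 1.14, 1.96]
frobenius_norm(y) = 2.56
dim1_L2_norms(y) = [1.76, 1.58, 0.98]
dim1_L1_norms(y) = [2.86, 2.72, 1.45]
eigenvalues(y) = [(-0.88+0j), (0.83+0.75j), (0.83-0.75j)]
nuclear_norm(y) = 3.91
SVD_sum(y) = [[0.18, -0.44, 1.58], [-0.07, 0.17, -0.62], [0.1, -0.25, 0.89]] + [[0.43, -0.37, -0.15], [1.06, -0.90, -0.37], [-0.03, 0.03, 0.01]] + [[0.10, 0.11, 0.02], [-0.05, -0.05, -0.01], [-0.21, -0.23, -0.04]]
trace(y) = 0.79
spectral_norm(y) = 2.00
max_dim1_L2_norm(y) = 1.76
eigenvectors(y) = [[(0.18+0j), -0.85+0.00j, -0.85-0.00j], [0.95+0.00j, (-0.24+0.3j), (-0.24-0.3j)], [0.26+0.00j, (-0.19-0.3j), -0.19+0.30j]]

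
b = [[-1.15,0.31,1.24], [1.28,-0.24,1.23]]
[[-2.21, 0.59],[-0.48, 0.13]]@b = [[3.3,-0.83,-2.01], [0.72,-0.18,-0.44]]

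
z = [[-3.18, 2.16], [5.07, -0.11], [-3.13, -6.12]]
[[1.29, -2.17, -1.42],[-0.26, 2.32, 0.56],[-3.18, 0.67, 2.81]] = z@[[-0.04, 0.45, 0.10], [0.54, -0.34, -0.51]]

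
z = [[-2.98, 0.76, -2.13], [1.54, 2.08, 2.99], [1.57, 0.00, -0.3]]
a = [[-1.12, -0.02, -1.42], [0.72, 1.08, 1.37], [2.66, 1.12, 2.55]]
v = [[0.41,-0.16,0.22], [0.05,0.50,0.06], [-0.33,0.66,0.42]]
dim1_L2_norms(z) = [3.74, 3.95, 1.6]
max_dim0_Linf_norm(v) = 0.66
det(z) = 12.73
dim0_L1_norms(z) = [6.09, 2.84, 5.42]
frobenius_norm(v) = 1.10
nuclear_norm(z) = 8.51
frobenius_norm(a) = 4.65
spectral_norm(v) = 0.97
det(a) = 1.53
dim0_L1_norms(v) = [0.79, 1.32, 0.7]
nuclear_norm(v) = 1.70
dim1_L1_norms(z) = [5.87, 6.61, 1.87]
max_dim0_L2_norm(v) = 0.84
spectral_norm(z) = 4.99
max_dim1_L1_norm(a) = 6.33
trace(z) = -1.20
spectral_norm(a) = 4.56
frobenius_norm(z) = 5.67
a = v @ z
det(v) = 0.12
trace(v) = 1.33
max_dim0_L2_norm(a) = 3.22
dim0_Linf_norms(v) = [0.41, 0.66, 0.42]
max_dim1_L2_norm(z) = 3.95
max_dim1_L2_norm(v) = 0.85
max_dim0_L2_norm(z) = 3.7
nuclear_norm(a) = 5.79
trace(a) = 2.51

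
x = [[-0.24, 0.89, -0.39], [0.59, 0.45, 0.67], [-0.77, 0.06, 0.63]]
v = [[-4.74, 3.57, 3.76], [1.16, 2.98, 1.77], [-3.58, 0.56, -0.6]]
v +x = [[-4.98,4.46,3.37], [1.75,3.43,2.44], [-4.35,0.62,0.03]]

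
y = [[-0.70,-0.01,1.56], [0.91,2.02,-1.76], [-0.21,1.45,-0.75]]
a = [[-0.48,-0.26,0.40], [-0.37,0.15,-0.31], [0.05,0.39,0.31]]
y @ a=[[0.42, 0.79, 0.21], [-1.27, -0.62, -0.81], [-0.47, -0.02, -0.77]]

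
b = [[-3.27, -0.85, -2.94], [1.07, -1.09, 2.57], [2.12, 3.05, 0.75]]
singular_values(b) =[5.7, 3.27, 0.43]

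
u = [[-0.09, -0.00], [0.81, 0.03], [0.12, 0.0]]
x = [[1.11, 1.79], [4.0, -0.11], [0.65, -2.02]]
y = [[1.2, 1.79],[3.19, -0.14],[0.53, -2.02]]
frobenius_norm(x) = 5.00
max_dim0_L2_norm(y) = 3.45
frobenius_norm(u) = 0.82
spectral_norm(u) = 0.82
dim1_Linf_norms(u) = [0.09, 0.81, 0.12]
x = y + u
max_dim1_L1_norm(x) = 4.11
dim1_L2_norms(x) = [2.11, 4.0, 2.12]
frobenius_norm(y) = 4.38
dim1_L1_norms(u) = [0.09, 0.84, 0.12]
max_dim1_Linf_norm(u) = 0.81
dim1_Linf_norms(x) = [1.79, 4.0, 2.02]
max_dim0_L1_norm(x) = 5.76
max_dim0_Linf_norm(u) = 0.81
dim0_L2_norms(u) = [0.82, 0.03]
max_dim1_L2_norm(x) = 4.0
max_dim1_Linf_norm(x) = 4.0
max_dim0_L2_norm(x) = 4.2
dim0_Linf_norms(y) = [3.19, 2.02]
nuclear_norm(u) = 0.83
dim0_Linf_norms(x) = [4.0, 2.02]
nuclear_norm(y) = 6.15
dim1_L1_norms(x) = [2.9, 4.11, 2.67]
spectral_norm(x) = 4.20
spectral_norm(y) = 3.46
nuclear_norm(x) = 6.90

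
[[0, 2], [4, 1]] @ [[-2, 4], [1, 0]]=[[2, 0], [-7, 16]]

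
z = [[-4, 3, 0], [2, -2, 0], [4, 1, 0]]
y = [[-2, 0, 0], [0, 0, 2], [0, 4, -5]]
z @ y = [[8, 0, 6], [-4, 0, -4], [-8, 0, 2]]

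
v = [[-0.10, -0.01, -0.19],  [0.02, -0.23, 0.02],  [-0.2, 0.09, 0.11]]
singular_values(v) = [0.28, 0.22, 0.18]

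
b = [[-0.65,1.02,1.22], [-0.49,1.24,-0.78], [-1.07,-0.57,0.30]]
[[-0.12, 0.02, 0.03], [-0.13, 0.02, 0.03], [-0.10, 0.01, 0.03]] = b @ [[0.12,-0.01,-0.03], [-0.05,0.01,0.01], [0.01,-0.0,-0.0]]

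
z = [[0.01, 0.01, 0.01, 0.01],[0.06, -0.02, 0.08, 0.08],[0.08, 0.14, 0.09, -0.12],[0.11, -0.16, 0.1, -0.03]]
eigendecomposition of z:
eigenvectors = [[(-0.1+0j),(-0.02-0.05j),-0.02+0.05j,(-0.74+0j)],[(-0.47+0j),(0.13-0.44j),0.13+0.44j,-0.08+0.00j],[-0.87+0.00j,(0.02+0.47j),0.02-0.47j,(0.65+0j)],[(-0.12+0j),(0.75+0j),(0.75-0j),(-0.12+0j)]]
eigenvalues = [(0.16+0j), (-0.06+0.15j), (-0.06-0.15j), 0j]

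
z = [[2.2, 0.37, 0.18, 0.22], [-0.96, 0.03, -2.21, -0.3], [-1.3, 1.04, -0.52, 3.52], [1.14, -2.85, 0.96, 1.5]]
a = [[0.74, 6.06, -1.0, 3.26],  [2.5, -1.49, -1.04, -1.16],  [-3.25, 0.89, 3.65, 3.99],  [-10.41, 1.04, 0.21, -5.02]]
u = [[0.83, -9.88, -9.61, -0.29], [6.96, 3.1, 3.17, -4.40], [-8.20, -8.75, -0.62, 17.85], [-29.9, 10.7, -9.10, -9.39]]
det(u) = 912.16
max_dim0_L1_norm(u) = 45.89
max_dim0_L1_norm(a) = 16.9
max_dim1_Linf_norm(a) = 10.41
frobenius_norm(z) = 6.24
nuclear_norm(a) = 25.24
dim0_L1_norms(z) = [5.6, 4.29, 3.87, 5.54]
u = a @ z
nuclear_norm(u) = 71.17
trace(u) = -6.08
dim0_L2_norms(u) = [31.79, 17.27, 13.62, 20.65]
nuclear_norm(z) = 11.82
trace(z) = 3.21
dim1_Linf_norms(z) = [2.2, 2.21, 3.52, 2.85]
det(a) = 15.87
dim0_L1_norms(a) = [16.9, 9.48, 5.9, 13.43]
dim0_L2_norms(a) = [11.21, 6.39, 3.93, 7.29]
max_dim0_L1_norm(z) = 5.6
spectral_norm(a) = 11.99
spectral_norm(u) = 34.70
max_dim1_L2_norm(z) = 3.93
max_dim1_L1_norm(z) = 6.45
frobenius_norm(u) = 43.82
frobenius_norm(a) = 15.33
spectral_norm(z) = 4.04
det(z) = 58.74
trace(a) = -2.12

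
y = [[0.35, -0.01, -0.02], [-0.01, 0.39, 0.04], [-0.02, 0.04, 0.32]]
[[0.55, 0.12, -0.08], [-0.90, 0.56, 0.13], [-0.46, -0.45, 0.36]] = y @ [[1.45, 0.31, -0.16], [-2.17, 1.61, 0.22], [-1.08, -1.59, 1.10]]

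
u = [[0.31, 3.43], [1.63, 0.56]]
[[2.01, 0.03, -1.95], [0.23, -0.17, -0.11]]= u @[[-0.06, -0.11, 0.13], [0.59, 0.02, -0.58]]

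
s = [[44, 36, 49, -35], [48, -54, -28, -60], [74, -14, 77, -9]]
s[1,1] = -54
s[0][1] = 36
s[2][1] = -14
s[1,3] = -60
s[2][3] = -9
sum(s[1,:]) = -94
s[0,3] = -35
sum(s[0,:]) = 94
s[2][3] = -9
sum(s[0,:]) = 94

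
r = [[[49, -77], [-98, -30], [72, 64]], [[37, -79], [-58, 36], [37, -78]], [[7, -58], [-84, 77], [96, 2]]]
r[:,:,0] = [[49, -98, 72], [37, -58, 37], [7, -84, 96]]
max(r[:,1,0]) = -58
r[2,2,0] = 96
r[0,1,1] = -30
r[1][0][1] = -79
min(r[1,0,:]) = -79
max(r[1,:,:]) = 37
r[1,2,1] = -78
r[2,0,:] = [7, -58]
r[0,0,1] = -77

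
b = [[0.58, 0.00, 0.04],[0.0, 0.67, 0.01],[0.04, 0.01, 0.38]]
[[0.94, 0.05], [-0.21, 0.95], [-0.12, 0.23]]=b@[[1.66,0.04], [-0.3,1.41], [-0.49,0.57]]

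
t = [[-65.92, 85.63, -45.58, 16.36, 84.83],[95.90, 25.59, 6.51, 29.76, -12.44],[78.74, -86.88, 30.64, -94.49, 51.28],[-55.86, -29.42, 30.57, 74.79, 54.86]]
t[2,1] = -86.88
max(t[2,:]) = 78.74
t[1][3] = 29.76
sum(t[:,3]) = 26.420000000000016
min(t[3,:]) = -55.86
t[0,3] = 16.36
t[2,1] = -86.88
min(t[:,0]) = -65.92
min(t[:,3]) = -94.49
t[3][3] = 74.79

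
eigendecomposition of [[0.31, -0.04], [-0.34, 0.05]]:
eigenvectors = [[0.67, 0.13],[-0.74, 0.99]]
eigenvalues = [0.35, 0.01]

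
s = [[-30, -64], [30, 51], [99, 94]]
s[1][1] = 51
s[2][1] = 94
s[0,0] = -30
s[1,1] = 51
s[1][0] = 30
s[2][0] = 99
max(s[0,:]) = -30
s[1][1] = 51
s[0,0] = -30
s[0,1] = -64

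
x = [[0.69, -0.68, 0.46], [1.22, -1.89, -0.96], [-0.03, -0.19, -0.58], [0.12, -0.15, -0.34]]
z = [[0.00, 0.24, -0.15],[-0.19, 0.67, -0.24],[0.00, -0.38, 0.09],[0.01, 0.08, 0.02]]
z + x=[[0.69, -0.44, 0.31], [1.03, -1.22, -1.2], [-0.03, -0.57, -0.49], [0.13, -0.07, -0.32]]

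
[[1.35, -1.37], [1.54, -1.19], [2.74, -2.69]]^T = [[1.35, 1.54, 2.74], [-1.37, -1.19, -2.69]]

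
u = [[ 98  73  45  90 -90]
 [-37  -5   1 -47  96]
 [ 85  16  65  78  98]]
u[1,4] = 96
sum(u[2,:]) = 342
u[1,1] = -5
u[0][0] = 98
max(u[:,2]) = 65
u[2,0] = 85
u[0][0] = 98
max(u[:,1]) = 73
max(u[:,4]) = 98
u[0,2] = 45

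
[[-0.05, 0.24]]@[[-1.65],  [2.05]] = [[0.57]]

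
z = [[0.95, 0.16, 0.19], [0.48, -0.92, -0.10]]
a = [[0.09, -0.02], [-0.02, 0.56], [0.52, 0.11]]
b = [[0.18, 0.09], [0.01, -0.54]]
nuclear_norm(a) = 1.10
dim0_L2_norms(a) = [0.53, 0.57]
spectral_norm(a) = 0.59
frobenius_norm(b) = 0.58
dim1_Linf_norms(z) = [0.95, 0.92]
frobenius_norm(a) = 0.78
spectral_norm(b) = 0.55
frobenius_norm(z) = 1.43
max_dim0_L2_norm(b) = 0.55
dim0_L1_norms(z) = [1.43, 1.08, 0.29]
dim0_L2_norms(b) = [0.18, 0.55]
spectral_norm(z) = 1.15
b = z @ a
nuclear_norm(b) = 0.73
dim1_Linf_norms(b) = [0.18, 0.54]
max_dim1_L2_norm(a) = 0.56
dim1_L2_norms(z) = [0.98, 1.04]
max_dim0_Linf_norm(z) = 0.95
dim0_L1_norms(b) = [0.19, 0.63]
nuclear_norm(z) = 2.00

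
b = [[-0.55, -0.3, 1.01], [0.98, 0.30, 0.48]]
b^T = [[-0.55, 0.98],  [-0.30, 0.3],  [1.01, 0.48]]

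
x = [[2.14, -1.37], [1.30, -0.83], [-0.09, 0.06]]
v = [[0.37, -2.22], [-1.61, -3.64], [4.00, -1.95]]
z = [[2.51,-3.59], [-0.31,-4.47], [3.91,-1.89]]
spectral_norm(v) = 4.85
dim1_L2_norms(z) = [4.38, 4.48, 4.34]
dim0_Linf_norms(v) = [4.0, 3.64]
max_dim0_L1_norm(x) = 3.53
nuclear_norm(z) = 10.28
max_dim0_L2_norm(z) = 6.04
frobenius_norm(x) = 2.97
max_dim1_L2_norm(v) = 4.45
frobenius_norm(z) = 7.62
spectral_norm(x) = 2.97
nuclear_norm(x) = 2.98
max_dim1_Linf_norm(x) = 2.14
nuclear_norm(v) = 9.00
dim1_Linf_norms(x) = [2.14, 1.3, 0.09]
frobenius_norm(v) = 6.38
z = v + x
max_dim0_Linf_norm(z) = 4.47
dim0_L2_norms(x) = [2.51, 1.6]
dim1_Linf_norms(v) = [2.22, 3.64, 4.0]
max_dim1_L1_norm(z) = 6.1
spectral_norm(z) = 6.77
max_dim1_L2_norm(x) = 2.54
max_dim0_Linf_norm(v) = 4.0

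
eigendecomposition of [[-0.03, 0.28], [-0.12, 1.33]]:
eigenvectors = [[-1.00,  -0.21], [-0.09,  -0.98]]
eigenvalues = [-0.0, 1.3]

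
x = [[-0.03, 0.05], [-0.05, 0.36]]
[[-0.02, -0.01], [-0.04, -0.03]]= x @ [[0.46, 0.1], [-0.06, -0.08]]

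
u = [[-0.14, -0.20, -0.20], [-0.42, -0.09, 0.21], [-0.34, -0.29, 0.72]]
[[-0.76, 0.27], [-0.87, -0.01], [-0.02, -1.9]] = u@[[2.68, -1.73], [0.49, 2.36], [1.44, -2.50]]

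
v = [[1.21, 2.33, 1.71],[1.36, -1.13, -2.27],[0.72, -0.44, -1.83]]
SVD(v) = [[0.63, 0.77, -0.01], [-0.64, 0.51, -0.57], [-0.44, 0.37, 0.82]] @ diag([4.121905559384424, 2.2384364354857995, 0.39584957219303507]) @ [[-0.10,0.58,0.81], [0.85,0.47,-0.23], [-0.52,0.66,-0.54]]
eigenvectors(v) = [[-0.95, -0.53, 0.49], [-0.29, 0.73, -0.72], [-0.14, 0.43, 0.5]]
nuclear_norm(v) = 6.76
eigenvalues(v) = [2.18, -3.45, -0.49]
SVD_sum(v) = [[-0.26, 1.51, 2.11], [0.27, -1.52, -2.12], [0.18, -1.05, -1.46]] + [[1.47, 0.82, -0.4], [0.98, 0.54, -0.27], [0.71, 0.39, -0.19]] + [[0.00, -0.0, 0.0],  [0.12, -0.15, 0.12],  [-0.17, 0.21, -0.18]]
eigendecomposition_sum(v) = [[1.79,  1.25,  0.05],[0.56,  0.39,  0.02],[0.26,  0.18,  0.01]] + [[-0.57, 0.93, 1.91], [0.79, -1.30, -2.67], [0.47, -0.77, -1.58]] + [[-0.01, 0.15, -0.26],  [0.01, -0.22, 0.38],  [-0.01, 0.15, -0.26]]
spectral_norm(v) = 4.12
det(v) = 3.65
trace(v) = -1.75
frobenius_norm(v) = 4.71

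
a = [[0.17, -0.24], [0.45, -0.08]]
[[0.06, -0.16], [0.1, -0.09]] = a @ [[0.20, -0.09], [-0.09, 0.62]]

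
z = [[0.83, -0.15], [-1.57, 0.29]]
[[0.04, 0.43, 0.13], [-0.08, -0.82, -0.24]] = z@[[0.02, 0.42, 0.11], [-0.18, -0.54, -0.23]]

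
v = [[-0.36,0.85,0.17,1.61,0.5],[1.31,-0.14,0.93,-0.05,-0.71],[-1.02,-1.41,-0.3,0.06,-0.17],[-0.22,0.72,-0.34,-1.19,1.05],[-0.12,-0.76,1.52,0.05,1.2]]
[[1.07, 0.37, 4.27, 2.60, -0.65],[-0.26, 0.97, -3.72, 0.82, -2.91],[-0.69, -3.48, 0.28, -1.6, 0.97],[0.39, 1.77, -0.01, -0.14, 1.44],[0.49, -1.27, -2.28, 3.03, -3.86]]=v@ [[0.75,0.41,-1.83,-0.14,-2.37],[-0.05,2.07,1.41,0.8,1.34],[-0.5,0.5,-1.06,1.79,-0.81],[0.58,-0.73,1.58,0.75,-1.08],[1.06,-0.31,0.09,0.72,-1.53]]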